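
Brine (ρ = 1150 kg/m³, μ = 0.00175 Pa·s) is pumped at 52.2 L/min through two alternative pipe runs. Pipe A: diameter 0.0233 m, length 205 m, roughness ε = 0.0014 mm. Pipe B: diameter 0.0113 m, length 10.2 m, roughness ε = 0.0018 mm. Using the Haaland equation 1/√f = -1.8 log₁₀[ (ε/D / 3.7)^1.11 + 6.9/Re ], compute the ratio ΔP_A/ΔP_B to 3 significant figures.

ΔP_A/ΔP_B ≈ 0.622

Pipe A: V = Q/A = 0.00087/0.0004264 = 2.04 m/s; Re = 3.124e+04; ε/D = 6.01e-05; Haaland → f = 0.02321; ΔP_A = f(L/D)(ρV²/2) = 4.889e+05 Pa.
Pipe B: V = Q/A = 0.00087/0.0001003 = 8.675 m/s; Re = 6.442e+04; ε/D = 0.000159; Haaland → f = 0.02013; ΔP_B = f(L/D)(ρV²/2) = 7.862e+05 Pa.
ΔP_A/ΔP_B = 4.889e+05/7.862e+05 = 0.622.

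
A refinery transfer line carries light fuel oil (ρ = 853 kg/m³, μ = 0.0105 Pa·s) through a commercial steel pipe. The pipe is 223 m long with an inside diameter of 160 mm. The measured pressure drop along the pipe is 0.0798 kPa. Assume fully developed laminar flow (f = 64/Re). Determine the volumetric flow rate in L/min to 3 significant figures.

Q ≈ 32.9 L/min

For laminar flow, f = 64/Re with Re = ρVD/μ, so Darcy-Weisbach reduces to ΔP = 32μLV/D². Solving for V: V = ΔP·D²/(32μL) = 79.8·(0.16)²/(32·0.0105·223) = 0.02726 m/s.
Check: Re = ρVD/μ = 853·0.02726·0.16/0.0105 = 354.4 < 2300, so the laminar assumption holds.
Q = V·A = 0.02726·(π/4·0.16²) = 0.0005482 m³/s = 32.9 L/min.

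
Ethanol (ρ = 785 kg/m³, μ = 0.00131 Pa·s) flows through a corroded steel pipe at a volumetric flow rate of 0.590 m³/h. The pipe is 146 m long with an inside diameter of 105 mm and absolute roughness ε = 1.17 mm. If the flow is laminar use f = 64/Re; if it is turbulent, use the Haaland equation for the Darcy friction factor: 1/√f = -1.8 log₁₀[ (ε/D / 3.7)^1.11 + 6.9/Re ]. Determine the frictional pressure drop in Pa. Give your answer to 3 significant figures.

Q = 0.590 m³/h = 0.590/3600 = 0.0001639 m³/s.
Cross-sectional area A = πD²/4 = π(0.105)²/4 = 0.008659 m²; mean velocity V = Q/A = 0.0001639/0.008659 = 0.01893 m/s.
Reynolds number Re = ρVD/μ = 785 · 0.01893 · 0.105 / 0.00131 = 1191.
Re < 2300 → laminar flow, so f = 64/Re = 64/1191 = 0.05374 (the turbulent correlation is not needed).
Darcy-Weisbach: ΔP = f(L/D)(ρV²/2) = 0.05374·(146/0.105)·(785·0.01893²/2) = 0.05374·1390·0.1406 = 10.51 Pa.

ΔP ≈ 10.5 Pa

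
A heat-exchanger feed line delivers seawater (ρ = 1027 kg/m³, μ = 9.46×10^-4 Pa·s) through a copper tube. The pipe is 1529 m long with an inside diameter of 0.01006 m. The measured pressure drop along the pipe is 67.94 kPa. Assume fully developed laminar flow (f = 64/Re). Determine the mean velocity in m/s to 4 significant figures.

For laminar flow, f = 64/Re with Re = ρVD/μ, so Darcy-Weisbach reduces to ΔP = 32μLV/D². Solving for V: V = ΔP·D²/(32μL) = 6.794e+04·(0.01006)²/(32·0.000946·1529) = 0.1486 m/s.
Check: Re = ρVD/μ = 1027·0.1486·0.01006/0.000946 = 1622 < 2300, so the laminar assumption holds.

V ≈ 0.1486 m/s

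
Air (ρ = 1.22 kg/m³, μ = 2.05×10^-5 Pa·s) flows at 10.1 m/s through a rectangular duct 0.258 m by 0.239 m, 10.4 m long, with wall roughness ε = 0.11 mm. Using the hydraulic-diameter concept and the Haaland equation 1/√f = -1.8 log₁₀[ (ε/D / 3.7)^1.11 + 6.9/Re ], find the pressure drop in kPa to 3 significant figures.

ΔP ≈ 0.0493 kPa

Hydraulic diameter D_h = 4A/P = 4·(0.258·0.239)/(2·(0.258+0.239)) = 0.2466/0.994 = 0.2481 m.
Re = ρVD_h/μ = 1.22·10.1·0.2481/2.05e-05 = 1.491e+05.
ε/D_h = 0.00011/0.2481 = 0.000443; Haaland gives 1/√f = -1.8 log₁₀[4.44e-05+4.63e-05] = 7.277, so f = 0.01888.
ΔP = f(L/D_h)(ρV²/2) = 0.01888·10.4/0.2481·62.23 = 49.25 Pa.
ΔP = 0.0493 kPa.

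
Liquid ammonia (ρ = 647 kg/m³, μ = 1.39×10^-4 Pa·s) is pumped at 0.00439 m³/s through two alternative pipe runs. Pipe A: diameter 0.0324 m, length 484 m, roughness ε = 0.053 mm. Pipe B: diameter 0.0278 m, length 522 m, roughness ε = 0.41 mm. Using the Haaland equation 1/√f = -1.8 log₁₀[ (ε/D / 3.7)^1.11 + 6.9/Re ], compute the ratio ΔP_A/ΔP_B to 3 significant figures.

ΔP_A/ΔP_B ≈ 0.223

Pipe A: V = Q/A = 0.00439/0.0008245 = 5.325 m/s; Re = 8.03e+05; ε/D = 0.00164; Haaland → f = 0.02249; ΔP_A = f(L/D)(ρV²/2) = 3.082e+06 Pa.
Pipe B: V = Q/A = 0.00439/0.000607 = 7.232 m/s; Re = 9.359e+05; ε/D = 0.0147; Haaland → f = 0.04356; ΔP_B = f(L/D)(ρV²/2) = 1.384e+07 Pa.
ΔP_A/ΔP_B = 3.082e+06/1.384e+07 = 0.223.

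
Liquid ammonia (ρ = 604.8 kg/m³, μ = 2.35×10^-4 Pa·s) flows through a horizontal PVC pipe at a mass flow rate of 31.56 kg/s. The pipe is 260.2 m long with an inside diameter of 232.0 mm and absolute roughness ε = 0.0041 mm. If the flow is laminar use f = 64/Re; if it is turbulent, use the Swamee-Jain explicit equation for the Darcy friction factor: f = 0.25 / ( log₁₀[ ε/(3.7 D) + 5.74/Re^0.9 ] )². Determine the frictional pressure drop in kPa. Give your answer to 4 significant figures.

ΔP ≈ 6.502 kPa

A = πD²/4 = π(0.232)²/4 = 0.04227 m²; mean velocity V = ṁ/(ρA) = 31.56/(604.8 · 0.04227) = 1.234 m/s.
Reynolds number Re = ρVD/μ = 604.8 · 1.234 · 0.232 / 0.000235 = 7.37e+05.
Re > 4000 → turbulent. Relative roughness ε/D = 4.1e-06/0.232 = 1.77e-05. Swamee-Jain: f = 0.25/(log₁₀[1.77e-05/3.7 + 5.74/7.37e+05^0.9])² = 0.25/(log₁₀[4.78e-06 + 3.01e-05])² = 0.25/(-4.458)² = 0.01258.
Darcy-Weisbach: ΔP = f(L/D)(ρV²/2) = 0.01258·(260.2/0.232)·(604.8·1.234²/2) = 0.01258·1122·460.8 = 6502 Pa.
ΔP = 6502 Pa = 6.502 kPa.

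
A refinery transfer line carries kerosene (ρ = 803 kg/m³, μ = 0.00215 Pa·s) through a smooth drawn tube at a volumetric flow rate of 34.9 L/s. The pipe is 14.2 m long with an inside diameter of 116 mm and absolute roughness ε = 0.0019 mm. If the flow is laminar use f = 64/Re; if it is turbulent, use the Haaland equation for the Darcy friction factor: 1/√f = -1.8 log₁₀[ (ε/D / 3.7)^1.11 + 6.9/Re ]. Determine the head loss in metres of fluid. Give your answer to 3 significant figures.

Q = 34.9 L/s = 34.9/1000 = 0.0349 m³/s.
Cross-sectional area A = πD²/4 = π(0.116)²/4 = 0.01057 m²; mean velocity V = Q/A = 0.0349/0.01057 = 3.302 m/s.
Reynolds number Re = ρVD/μ = 803 · 3.302 · 0.116 / 0.00215 = 1.431e+05.
Re > 4000 → turbulent. Relative roughness ε/D = 1.9e-06/0.116 = 1.64e-05. Haaland: 1/√f = -1.8 log₁₀[(1.64e-05/3.7)^1.11 + 6.9/1.431e+05] = -1.8 log₁₀[1.14e-06 + 4.82e-05] = 7.752, so f = 0.01664.
Darcy-Weisbach: ΔP = f(L/D)(ρV²/2) = 0.01664·(14.2/0.116)·(803·3.302²/2) = 0.01664·122.4·4378 = 8920 Pa.
Head loss h_f = ΔP/(ρg) = 8920/(803·9.81) = 1.13 m.

h_f ≈ 1.13 m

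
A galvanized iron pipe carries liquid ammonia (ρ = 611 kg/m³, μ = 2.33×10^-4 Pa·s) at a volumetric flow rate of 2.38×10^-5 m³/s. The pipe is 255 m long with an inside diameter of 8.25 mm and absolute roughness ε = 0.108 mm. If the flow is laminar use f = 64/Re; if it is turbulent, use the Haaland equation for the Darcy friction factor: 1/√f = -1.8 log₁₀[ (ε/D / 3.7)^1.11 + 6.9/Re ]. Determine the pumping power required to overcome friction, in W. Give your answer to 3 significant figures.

P ≈ 2.06 W

Cross-sectional area A = πD²/4 = π(0.00825)²/4 = 5.346e-05 m²; mean velocity V = Q/A = 2.38e-05/5.346e-05 = 0.4452 m/s.
Reynolds number Re = ρVD/μ = 611 · 0.4452 · 0.00825 / 0.000233 = 9632.
Re > 4000 → turbulent. Relative roughness ε/D = 0.000108/0.00825 = 0.0131. Haaland: 1/√f = -1.8 log₁₀[(0.0131/3.7)^1.11 + 6.9/9632] = -1.8 log₁₀[0.0019 + 0.000716] = 4.648, so f = 0.04629.
Darcy-Weisbach: ΔP = f(L/D)(ρV²/2) = 0.04629·(255/0.00825)·(611·0.4452²/2) = 0.04629·3.091e+04·60.56 = 8.665e+04 Pa.
Pumping power P = QΔP = 2.38e-05·8.665e+04 = 2.062 W = 2.06 W.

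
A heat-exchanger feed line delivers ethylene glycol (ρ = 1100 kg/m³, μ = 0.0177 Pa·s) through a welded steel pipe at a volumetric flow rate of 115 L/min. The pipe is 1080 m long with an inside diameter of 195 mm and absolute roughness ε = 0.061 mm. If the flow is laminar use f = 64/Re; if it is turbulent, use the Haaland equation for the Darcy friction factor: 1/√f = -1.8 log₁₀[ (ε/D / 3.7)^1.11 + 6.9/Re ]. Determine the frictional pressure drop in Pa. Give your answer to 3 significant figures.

ΔP ≈ 1030 Pa

Q = 115 L/min = 115/60000 = 0.001917 m³/s.
Cross-sectional area A = πD²/4 = π(0.195)²/4 = 0.02986 m²; mean velocity V = Q/A = 0.001917/0.02986 = 0.06418 m/s.
Reynolds number Re = ρVD/μ = 1100 · 0.06418 · 0.195 / 0.0177 = 777.8.
Re < 2300 → laminar flow, so f = 64/Re = 64/777.8 = 0.08229 (the turbulent correlation is not needed).
Darcy-Weisbach: ΔP = f(L/D)(ρV²/2) = 0.08229·(1080/0.195)·(1100·0.06418²/2) = 0.08229·5538·2.265 = 1032 Pa.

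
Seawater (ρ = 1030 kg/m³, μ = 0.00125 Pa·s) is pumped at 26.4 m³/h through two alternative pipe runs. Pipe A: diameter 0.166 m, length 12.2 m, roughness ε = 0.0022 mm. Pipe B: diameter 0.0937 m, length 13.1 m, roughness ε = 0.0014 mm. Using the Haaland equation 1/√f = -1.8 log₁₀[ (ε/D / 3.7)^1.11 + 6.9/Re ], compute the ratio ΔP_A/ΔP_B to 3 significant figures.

Pipe A: V = Q/A = 0.007333/0.02164 = 0.3388 m/s; Re = 4.635e+04; ε/D = 1.33e-05; Haaland → f = 0.0211; ΔP_A = f(L/D)(ρV²/2) = 91.69 Pa.
Pipe B: V = Q/A = 0.007333/0.006896 = 1.063 m/s; Re = 8.211e+04; ε/D = 1.49e-05; Haaland → f = 0.01863; ΔP_B = f(L/D)(ρV²/2) = 1517 Pa.
ΔP_A/ΔP_B = 91.69/1517 = 0.0604.

ΔP_A/ΔP_B ≈ 0.0604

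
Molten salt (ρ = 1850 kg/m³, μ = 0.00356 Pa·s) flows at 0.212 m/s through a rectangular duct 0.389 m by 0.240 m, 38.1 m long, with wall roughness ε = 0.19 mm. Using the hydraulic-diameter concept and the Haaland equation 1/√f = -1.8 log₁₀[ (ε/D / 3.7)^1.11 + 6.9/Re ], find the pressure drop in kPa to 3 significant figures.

ΔP ≈ 0.130 kPa

Hydraulic diameter D_h = 4A/P = 4·(0.389·0.24)/(2·(0.389+0.24)) = 0.3734/1.258 = 0.2969 m.
Re = ρVD_h/μ = 1850·0.212·0.2969/0.00356 = 3.27e+04.
ε/D_h = 0.00019/0.2969 = 0.00064; Haaland gives 1/√f = -1.8 log₁₀[6.67e-05+0.000211] = 6.402, so f = 0.0244.
ΔP = f(L/D_h)(ρV²/2) = 0.0244·38.1/0.2969·41.57 = 130.2 Pa.
ΔP = 0.130 kPa.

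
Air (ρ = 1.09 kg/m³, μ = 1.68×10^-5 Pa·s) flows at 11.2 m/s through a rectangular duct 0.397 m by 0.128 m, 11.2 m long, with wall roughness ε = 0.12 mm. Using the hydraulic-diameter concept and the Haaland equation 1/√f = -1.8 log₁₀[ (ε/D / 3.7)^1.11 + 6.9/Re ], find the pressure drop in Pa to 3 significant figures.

Hydraulic diameter D_h = 4A/P = 4·(0.397·0.128)/(2·(0.397+0.128)) = 0.2033/1.05 = 0.1936 m.
Re = ρVD_h/μ = 1.09·11.2·0.1936/1.68e-05 = 1.407e+05.
ε/D_h = 0.00012/0.1936 = 0.00062; Haaland gives 1/√f = -1.8 log₁₀[6.44e-05+4.91e-05] = 7.101, so f = 0.01983.
ΔP = f(L/D_h)(ρV²/2) = 0.01983·11.2/0.1936·68.36 = 78.43 Pa.

ΔP ≈ 78.4 Pa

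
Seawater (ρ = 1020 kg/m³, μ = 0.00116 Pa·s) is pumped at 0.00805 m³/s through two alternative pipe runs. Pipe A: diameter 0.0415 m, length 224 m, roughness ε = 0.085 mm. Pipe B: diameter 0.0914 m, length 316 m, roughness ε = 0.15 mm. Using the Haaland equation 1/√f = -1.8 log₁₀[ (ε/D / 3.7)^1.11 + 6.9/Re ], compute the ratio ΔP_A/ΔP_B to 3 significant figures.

ΔP_A/ΔP_B ≈ 37.2

Pipe A: V = Q/A = 0.00805/0.001353 = 5.951 m/s; Re = 2.172e+05; ε/D = 0.00205; Haaland → f = 0.02433; ΔP_A = f(L/D)(ρV²/2) = 2.372e+06 Pa.
Pipe B: V = Q/A = 0.00805/0.006561 = 1.227 m/s; Re = 9.861e+04; ε/D = 0.00164; Haaland → f = 0.02401; ΔP_B = f(L/D)(ρV²/2) = 6.372e+04 Pa.
ΔP_A/ΔP_B = 2.372e+06/6.372e+04 = 37.2.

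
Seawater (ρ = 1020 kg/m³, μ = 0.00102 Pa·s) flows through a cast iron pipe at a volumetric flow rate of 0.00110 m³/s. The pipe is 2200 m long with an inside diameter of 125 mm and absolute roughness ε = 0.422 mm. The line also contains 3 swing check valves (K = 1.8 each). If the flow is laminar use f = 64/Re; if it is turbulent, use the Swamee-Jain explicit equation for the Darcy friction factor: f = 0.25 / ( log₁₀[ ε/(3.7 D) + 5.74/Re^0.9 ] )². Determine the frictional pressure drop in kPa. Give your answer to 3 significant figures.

ΔP ≈ 2.58 kPa

Cross-sectional area A = πD²/4 = π(0.125)²/4 = 0.01227 m²; mean velocity V = Q/A = 0.0011/0.01227 = 0.08964 m/s.
Reynolds number Re = ρVD/μ = 1020 · 0.08964 · 0.125 / 0.00102 = 1.12e+04.
Re > 4000 → turbulent. Relative roughness ε/D = 0.000422/0.125 = 0.00338. Swamee-Jain: f = 0.25/(log₁₀[0.00338/3.7 + 5.74/1.12e+04^0.9])² = 0.25/(log₁₀[0.000912 + 0.0013])² = 0.25/(-2.655)² = 0.03547.
Total minor-loss coefficient ΣK = 3·1.8 = 5.4.
ΔP = [f·L/D + ΣK]·(ρV²/2) = [0.03547·2200/0.125 + 5.4]·(1020·0.08964²/2) = [624.3 + 5.4]·4.098 = 2580 Pa.
ΔP = 2580 Pa = 2.58 kPa.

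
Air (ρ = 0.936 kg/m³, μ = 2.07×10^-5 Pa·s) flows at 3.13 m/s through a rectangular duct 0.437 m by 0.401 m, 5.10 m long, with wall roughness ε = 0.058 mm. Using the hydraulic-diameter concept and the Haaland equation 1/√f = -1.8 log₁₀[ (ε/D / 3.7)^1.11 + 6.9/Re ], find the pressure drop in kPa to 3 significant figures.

Hydraulic diameter D_h = 4A/P = 4·(0.437·0.401)/(2·(0.437+0.401)) = 0.7009/1.676 = 0.4182 m.
Re = ρVD_h/μ = 0.936·3.13·0.4182/2.07e-05 = 5.919e+04.
ε/D_h = 5.8e-05/0.4182 = 0.000139; Haaland gives 1/√f = -1.8 log₁₀[1.22e-05+0.000117] = 7.002, so f = 0.0204.
ΔP = f(L/D_h)(ρV²/2) = 0.0204·5.1/0.4182·4.585 = 1.14 Pa.
ΔP = 0.00114 kPa.

ΔP ≈ 0.00114 kPa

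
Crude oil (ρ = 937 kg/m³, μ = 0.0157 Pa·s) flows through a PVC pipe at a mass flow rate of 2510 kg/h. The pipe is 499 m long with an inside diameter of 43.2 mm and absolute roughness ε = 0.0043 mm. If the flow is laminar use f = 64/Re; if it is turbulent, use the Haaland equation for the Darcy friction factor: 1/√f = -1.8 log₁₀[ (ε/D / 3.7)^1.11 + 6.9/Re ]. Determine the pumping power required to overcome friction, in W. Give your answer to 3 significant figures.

P ≈ 50.7 W

ṁ = 2510 kg/h = 2510/3600 = 0.6972 kg/s.
A = πD²/4 = π(0.0432)²/4 = 0.001466 m²; mean velocity V = ṁ/(ρA) = 0.6972/(937 · 0.001466) = 0.5077 m/s.
Reynolds number Re = ρVD/μ = 937 · 0.5077 · 0.0432 / 0.0157 = 1309.
Re < 2300 → laminar flow, so f = 64/Re = 64/1309 = 0.0489 (the turbulent correlation is not needed).
Darcy-Weisbach: ΔP = f(L/D)(ρV²/2) = 0.0489·(499/0.0432)·(937·0.5077²/2) = 0.0489·1.155e+04·120.7 = 6.82e+04 Pa.
Q = ṁ/ρ = 0.6972/937 = 0.0007441 m³/s.
Pumping power P = QΔP = 0.0007441·6.82e+04 = 50.74 W = 50.7 W.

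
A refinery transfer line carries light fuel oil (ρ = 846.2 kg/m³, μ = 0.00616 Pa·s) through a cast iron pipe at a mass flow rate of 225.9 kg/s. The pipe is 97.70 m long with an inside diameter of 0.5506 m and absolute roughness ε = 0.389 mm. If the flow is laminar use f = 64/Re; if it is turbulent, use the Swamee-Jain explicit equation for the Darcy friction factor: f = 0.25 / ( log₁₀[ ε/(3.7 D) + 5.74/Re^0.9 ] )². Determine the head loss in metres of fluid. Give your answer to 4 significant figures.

A = πD²/4 = π(0.5506)²/4 = 0.2381 m²; mean velocity V = ṁ/(ρA) = 225.9/(846.2 · 0.2381) = 1.121 m/s.
Reynolds number Re = ρVD/μ = 846.2 · 1.121 · 0.5506 / 0.00616 = 8.48e+04.
Re > 4000 → turbulent. Relative roughness ε/D = 0.000389/0.5506 = 0.000707. Swamee-Jain: f = 0.25/(log₁₀[0.000707/3.7 + 5.74/8.48e+04^0.9])² = 0.25/(log₁₀[0.000191 + 0.000211])² = 0.25/(-3.396)² = 0.02167.
Darcy-Weisbach: ΔP = f(L/D)(ρV²/2) = 0.02167·(97.7/0.5506)·(846.2·1.121²/2) = 0.02167·177.4·531.9 = 2045 Pa.
Head loss h_f = ΔP/(ρg) = 2045/(846.2·9.81) = 0.2464 m.

h_f ≈ 0.2464 m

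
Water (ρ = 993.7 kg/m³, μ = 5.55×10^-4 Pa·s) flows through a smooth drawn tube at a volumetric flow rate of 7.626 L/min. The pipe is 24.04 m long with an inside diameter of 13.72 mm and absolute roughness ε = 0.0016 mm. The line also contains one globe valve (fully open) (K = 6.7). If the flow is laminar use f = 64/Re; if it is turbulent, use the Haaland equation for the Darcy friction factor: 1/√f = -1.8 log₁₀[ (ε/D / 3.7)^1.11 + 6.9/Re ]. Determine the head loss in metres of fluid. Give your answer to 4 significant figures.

h_f ≈ 1.942 m

Q = 7.626 L/min = 7.626/60000 = 0.0001271 m³/s.
Cross-sectional area A = πD²/4 = π(0.01372)²/4 = 0.0001478 m²; mean velocity V = Q/A = 0.0001271/0.0001478 = 0.8597 m/s.
Reynolds number Re = ρVD/μ = 993.7 · 0.8597 · 0.01372 / 0.000555 = 2.112e+04.
Re > 4000 → turbulent. Relative roughness ε/D = 1.6e-06/0.01372 = 0.000117. Haaland: 1/√f = -1.8 log₁₀[(0.000117/3.7)^1.11 + 6.9/2.112e+04] = -1.8 log₁₀[1.01e-05 + 0.000327] = 6.251, so f = 0.02559.
Total minor-loss coefficient ΣK = 1·6.7 = 6.7.
ΔP = [f·L/D + ΣK]·(ρV²/2) = [0.02559·24.04/0.01372 + 6.7]·(993.7·0.8597²/2) = [44.85 + 6.7]·367.2 = 1.893e+04 Pa.
Head loss h_f = ΔP/(ρg) = 1.893e+04/(993.7·9.81) = 1.942 m.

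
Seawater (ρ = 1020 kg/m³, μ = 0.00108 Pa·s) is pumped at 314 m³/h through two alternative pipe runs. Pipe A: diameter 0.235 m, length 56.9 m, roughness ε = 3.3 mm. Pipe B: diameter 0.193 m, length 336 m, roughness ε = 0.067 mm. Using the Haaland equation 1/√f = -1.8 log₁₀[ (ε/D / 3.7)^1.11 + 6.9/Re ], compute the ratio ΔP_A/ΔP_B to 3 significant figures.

Pipe A: V = Q/A = 0.08722/0.04337 = 2.011 m/s; Re = 4.463e+05; ε/D = 0.014; Haaland → f = 0.04285; ΔP_A = f(L/D)(ρV²/2) = 2.14e+04 Pa.
Pipe B: V = Q/A = 0.08722/0.02926 = 2.981 m/s; Re = 5.434e+05; ε/D = 0.000347; Haaland → f = 0.01644; ΔP_B = f(L/D)(ρV²/2) = 1.298e+05 Pa.
ΔP_A/ΔP_B = 2.14e+04/1.298e+05 = 0.165.

ΔP_A/ΔP_B ≈ 0.165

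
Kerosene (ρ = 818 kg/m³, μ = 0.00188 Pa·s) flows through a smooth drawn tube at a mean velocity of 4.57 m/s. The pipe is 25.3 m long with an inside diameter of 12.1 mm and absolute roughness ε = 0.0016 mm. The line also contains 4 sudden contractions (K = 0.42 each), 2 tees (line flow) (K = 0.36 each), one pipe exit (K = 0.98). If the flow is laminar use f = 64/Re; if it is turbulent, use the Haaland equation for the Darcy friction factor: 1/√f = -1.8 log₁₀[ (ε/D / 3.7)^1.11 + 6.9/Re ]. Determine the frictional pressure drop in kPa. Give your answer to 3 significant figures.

Reynolds number Re = ρVD/μ = 818 · 4.57 · 0.0121 / 0.00188 = 2.406e+04.
Re > 4000 → turbulent. Relative roughness ε/D = 1.6e-06/0.0121 = 0.000132. Haaland: 1/√f = -1.8 log₁₀[(0.000132/3.7)^1.11 + 6.9/2.406e+04] = -1.8 log₁₀[1.16e-05 + 0.000287] = 6.345, so f = 0.02484.
Total minor-loss coefficient ΣK = 4·0.42 + 2·0.36 + 1·0.98 = 3.38.
ΔP = [f·L/D + ΣK]·(ρV²/2) = [0.02484·25.3/0.0121 + 3.38]·(818·4.57²/2) = [51.93 + 3.38]·8542 = 4.724e+05 Pa.
ΔP = 4.724e+05 Pa = 472 kPa.

ΔP ≈ 472 kPa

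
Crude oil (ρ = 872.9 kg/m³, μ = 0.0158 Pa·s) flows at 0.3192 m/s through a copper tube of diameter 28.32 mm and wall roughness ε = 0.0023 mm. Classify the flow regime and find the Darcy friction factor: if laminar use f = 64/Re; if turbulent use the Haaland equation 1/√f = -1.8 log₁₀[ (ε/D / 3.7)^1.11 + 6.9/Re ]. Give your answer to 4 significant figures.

Re = ρVD/μ = 872.9·0.3192·0.02832/0.0158 = 499.4.
Re < 2300 → laminar, so f = 64/Re = 0.1281 (roughness is irrelevant in laminar flow).

f ≈ 0.1281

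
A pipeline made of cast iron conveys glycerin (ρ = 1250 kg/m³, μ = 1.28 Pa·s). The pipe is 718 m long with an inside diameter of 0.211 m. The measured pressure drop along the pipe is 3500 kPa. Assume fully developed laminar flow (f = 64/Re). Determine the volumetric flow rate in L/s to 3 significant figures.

Q ≈ 185 L/s

For laminar flow, f = 64/Re with Re = ρVD/μ, so Darcy-Weisbach reduces to ΔP = 32μLV/D². Solving for V: V = ΔP·D²/(32μL) = 3.5e+06·(0.211)²/(32·1.28·718) = 5.298 m/s.
Check: Re = ρVD/μ = 1250·5.298·0.211/1.28 = 1092 < 2300, so the laminar assumption holds.
Q = V·A = 5.298·(π/4·0.211²) = 0.1853 m³/s = 185 L/s.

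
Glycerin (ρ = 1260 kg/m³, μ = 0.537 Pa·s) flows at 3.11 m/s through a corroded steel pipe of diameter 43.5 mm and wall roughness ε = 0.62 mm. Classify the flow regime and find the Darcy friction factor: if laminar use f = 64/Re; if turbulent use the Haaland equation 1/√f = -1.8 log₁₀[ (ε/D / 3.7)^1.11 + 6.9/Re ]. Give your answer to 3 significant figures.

f ≈ 0.202

Re = ρVD/μ = 1260·3.11·0.0435/0.537 = 317.4.
Re < 2300 → laminar, so f = 64/Re = 0.2016 (roughness is irrelevant in laminar flow).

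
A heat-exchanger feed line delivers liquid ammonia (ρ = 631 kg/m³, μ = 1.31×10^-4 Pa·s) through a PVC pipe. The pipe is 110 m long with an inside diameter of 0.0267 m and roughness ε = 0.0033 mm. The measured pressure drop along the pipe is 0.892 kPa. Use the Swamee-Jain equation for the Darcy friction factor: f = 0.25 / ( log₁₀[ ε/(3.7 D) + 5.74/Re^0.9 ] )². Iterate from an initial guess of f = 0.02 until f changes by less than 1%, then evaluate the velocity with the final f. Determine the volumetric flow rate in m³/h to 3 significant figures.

Q ≈ 0.329 m³/h

Rearranging Darcy-Weisbach: V = √(2·ΔP·D/(f·L·ρ)). With ε/D = 3.3e-06/0.0267 = 0.000124, iterate starting from f = 0.02:
  f = 0.02 → V = √(2·892·0.0267/(0.02·110·631)) = 0.1852 m/s; Re = ρVD/μ = 2.382e+04; f → 0.02505
  f = 0.02505 → V = 0.1655 m/s; Re = 2.129e+04; f → 0.02573
  f = 0.02573 → V = 0.1633 m/s; Re = 2.1e+04; f → 0.02582
Converged (Δf/f < 1%). With the final f = 0.02582: V = √(2·892·0.0267/(0.02582·110·631)) = 0.163 m/s.
Q = V·A = 0.163·(π/4·0.0267²) = 9.129e-05 m³/s = 0.329 m³/h.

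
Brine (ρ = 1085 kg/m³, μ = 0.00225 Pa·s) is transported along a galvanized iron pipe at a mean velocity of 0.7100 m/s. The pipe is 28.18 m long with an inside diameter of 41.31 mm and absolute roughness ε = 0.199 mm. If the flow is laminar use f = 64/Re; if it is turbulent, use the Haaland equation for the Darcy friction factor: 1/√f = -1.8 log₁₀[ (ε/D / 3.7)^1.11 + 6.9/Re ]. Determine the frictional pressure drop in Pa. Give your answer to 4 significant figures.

ΔP ≈ 6604 Pa

Reynolds number Re = ρVD/μ = 1085 · 0.71 · 0.04131 / 0.00225 = 1.414e+04.
Re > 4000 → turbulent. Relative roughness ε/D = 0.000199/0.04131 = 0.00482. Haaland: 1/√f = -1.8 log₁₀[(0.00482/3.7)^1.11 + 6.9/1.414e+04] = -1.8 log₁₀[0.000627 + 0.000488] = 5.315, so f = 0.0354.
Darcy-Weisbach: ΔP = f(L/D)(ρV²/2) = 0.0354·(28.18/0.04131)·(1085·0.71²/2) = 0.0354·682.2·273.5 = 6604 Pa.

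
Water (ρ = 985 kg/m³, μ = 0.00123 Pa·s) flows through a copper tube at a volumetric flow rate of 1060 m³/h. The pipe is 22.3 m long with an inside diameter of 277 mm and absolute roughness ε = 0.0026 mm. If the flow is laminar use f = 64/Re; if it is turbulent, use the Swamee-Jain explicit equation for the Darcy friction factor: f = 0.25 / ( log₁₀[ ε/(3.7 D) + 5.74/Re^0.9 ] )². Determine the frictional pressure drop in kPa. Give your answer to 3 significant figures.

ΔP ≈ 11.1 kPa

Q = 1060 m³/h = 1060/3600 = 0.2944 m³/s.
Cross-sectional area A = πD²/4 = π(0.277)²/4 = 0.06026 m²; mean velocity V = Q/A = 0.2944/0.06026 = 4.886 m/s.
Reynolds number Re = ρVD/μ = 985 · 4.886 · 0.277 / 0.00123 = 1.084e+06.
Re > 4000 → turbulent. Relative roughness ε/D = 2.6e-06/0.277 = 9.39e-06. Swamee-Jain: f = 0.25/(log₁₀[9.39e-06/3.7 + 5.74/1.084e+06^0.9])² = 0.25/(log₁₀[2.54e-06 + 2.13e-05])² = 0.25/(-4.624)² = 0.01169.
Darcy-Weisbach: ΔP = f(L/D)(ρV²/2) = 0.01169·(22.3/0.277)·(985·4.886²/2) = 0.01169·80.51·1.176e+04 = 1.107e+04 Pa.
ΔP = 1.107e+04 Pa = 11.1 kPa.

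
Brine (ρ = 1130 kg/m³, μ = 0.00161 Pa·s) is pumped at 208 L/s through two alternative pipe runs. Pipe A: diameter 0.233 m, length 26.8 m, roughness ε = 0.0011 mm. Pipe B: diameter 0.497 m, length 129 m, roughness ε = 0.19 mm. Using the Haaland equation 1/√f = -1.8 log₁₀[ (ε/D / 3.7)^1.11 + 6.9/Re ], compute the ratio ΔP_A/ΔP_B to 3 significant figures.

ΔP_A/ΔP_B ≈ 6.50

Pipe A: V = Q/A = 0.208/0.04264 = 4.878 m/s; Re = 7.978e+05; ε/D = 4.72e-06; Haaland → f = 0.01211; ΔP_A = f(L/D)(ρV²/2) = 1.872e+04 Pa.
Pipe B: V = Q/A = 0.208/0.194 = 1.072 m/s; Re = 3.74e+05; ε/D = 0.000382; Haaland → f = 0.01708; ΔP_B = f(L/D)(ρV²/2) = 2879 Pa.
ΔP_A/ΔP_B = 1.872e+04/2879 = 6.50.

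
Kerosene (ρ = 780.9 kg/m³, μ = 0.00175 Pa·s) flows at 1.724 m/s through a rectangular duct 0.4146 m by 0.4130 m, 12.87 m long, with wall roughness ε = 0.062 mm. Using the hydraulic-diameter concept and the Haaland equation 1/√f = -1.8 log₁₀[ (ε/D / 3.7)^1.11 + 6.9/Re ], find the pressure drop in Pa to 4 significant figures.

Hydraulic diameter D_h = 4A/P = 4·(0.4146·0.413)/(2·(0.4146+0.413)) = 0.6849/1.655 = 0.4138 m.
Re = ρVD_h/μ = 780.9·1.724·0.4138/0.00175 = 3.183e+05.
ε/D_h = 6.2e-05/0.4138 = 0.00015; Haaland gives 1/√f = -1.8 log₁₀[1.33e-05+2.17e-05] = 8.021, so f = 0.01554.
ΔP = f(L/D_h)(ρV²/2) = 0.01554·12.87/0.4138·1160 = 561 Pa.

ΔP ≈ 561.0 Pa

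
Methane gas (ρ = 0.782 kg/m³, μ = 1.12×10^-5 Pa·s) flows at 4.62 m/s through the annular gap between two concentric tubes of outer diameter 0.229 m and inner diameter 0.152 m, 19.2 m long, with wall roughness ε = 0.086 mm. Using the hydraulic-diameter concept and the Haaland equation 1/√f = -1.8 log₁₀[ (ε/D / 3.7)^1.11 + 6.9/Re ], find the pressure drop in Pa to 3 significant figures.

Hydraulic diameter D_h = 4A/P = D_o - D_i = 0.229 - 0.152 = 0.077 m.
Re = ρVD_h/μ = 0.782·4.62·0.077/1.12e-05 = 2.484e+04.
ε/D_h = 8.6e-05/0.077 = 0.00112; Haaland gives 1/√f = -1.8 log₁₀[0.000124+0.000278] = 6.113, so f = 0.02676.
ΔP = f(L/D_h)(ρV²/2) = 0.02676·19.2/0.077·8.346 = 55.68 Pa.

ΔP ≈ 55.7 Pa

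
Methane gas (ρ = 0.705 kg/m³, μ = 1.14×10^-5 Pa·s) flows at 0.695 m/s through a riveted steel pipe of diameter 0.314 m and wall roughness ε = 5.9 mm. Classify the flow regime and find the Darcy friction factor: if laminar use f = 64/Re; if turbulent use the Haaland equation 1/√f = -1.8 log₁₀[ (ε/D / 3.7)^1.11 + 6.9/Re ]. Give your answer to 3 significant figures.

f ≈ 0.0504

Re = ρVD/μ = 0.705·0.695·0.314/1.14e-05 = 1.35e+04.
Re > 4000 → turbulent. ε/D = 0.0059/0.314 = 0.0188; Haaland: 1/√f = -1.8 log₁₀[0.00284 + 0.000511] = 4.455, so f = 0.0504.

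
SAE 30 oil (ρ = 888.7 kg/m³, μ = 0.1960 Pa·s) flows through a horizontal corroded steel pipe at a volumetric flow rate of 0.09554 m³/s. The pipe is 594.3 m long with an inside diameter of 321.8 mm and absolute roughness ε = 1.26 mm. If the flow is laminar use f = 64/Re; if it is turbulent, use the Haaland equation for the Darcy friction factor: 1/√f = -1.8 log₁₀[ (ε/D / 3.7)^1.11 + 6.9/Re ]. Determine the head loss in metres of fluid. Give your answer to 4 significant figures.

Cross-sectional area A = πD²/4 = π(0.3218)²/4 = 0.08133 m²; mean velocity V = Q/A = 0.09554/0.08133 = 1.175 m/s.
Reynolds number Re = ρVD/μ = 888.7 · 1.175 · 0.3218 / 0.196 = 1714.
Re < 2300 → laminar flow, so f = 64/Re = 64/1714 = 0.03734 (the turbulent correlation is not needed).
Darcy-Weisbach: ΔP = f(L/D)(ρV²/2) = 0.03734·(594.3/0.3218)·(888.7·1.175²/2) = 0.03734·1847·613.2 = 4.228e+04 Pa.
Head loss h_f = ΔP/(ρg) = 4.228e+04/(888.7·9.81) = 4.850 m.

h_f ≈ 4.850 m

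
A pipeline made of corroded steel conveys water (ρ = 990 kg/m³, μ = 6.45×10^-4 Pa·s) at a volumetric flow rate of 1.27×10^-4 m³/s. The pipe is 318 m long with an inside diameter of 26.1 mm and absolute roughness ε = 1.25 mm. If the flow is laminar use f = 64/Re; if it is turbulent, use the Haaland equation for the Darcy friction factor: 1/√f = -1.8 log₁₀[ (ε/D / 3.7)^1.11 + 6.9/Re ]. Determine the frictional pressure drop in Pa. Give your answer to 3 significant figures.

Cross-sectional area A = πD²/4 = π(0.0261)²/4 = 0.000535 m²; mean velocity V = Q/A = 0.000127/0.000535 = 0.2374 m/s.
Reynolds number Re = ρVD/μ = 990 · 0.2374 · 0.0261 / 0.000645 = 9509.
Re > 4000 → turbulent. Relative roughness ε/D = 0.00125/0.0261 = 0.0479. Haaland: 1/√f = -1.8 log₁₀[(0.0479/3.7)^1.11 + 6.9/9509] = -1.8 log₁₀[0.00802 + 0.000726] = 3.704, so f = 0.07287.
Darcy-Weisbach: ΔP = f(L/D)(ρV²/2) = 0.07287·(318/0.0261)·(990·0.2374²/2) = 0.07287·1.218e+04·27.89 = 2.476e+04 Pa.

ΔP ≈ 24800 Pa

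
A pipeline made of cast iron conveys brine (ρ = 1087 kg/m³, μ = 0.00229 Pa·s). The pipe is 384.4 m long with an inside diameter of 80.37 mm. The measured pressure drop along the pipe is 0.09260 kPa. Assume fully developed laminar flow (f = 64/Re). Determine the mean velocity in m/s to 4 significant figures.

V ≈ 0.02123 m/s

For laminar flow, f = 64/Re with Re = ρVD/μ, so Darcy-Weisbach reduces to ΔP = 32μLV/D². Solving for V: V = ΔP·D²/(32μL) = 92.6·(0.08037)²/(32·0.00229·384.4) = 0.02123 m/s.
Check: Re = ρVD/μ = 1087·0.02123·0.08037/0.00229 = 810.1 < 2300, so the laminar assumption holds.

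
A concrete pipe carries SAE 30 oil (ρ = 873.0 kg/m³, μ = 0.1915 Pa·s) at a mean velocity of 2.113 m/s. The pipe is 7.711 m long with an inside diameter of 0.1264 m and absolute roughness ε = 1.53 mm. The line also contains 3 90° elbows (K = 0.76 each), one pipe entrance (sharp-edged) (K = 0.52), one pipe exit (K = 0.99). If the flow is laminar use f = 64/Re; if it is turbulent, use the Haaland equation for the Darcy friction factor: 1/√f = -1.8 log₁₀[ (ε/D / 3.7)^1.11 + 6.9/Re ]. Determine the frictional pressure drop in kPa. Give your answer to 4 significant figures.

Reynolds number Re = ρVD/μ = 873 · 2.113 · 0.1264 / 0.192 = 1218.
Re < 2300 → laminar flow, so f = 64/Re = 64/1218 = 0.05256 (the turbulent correlation is not needed).
Total minor-loss coefficient ΣK = 3·0.76 + 1·0.52 + 1·0.99 = 3.79.
ΔP = [f·L/D + ΣK]·(ρV²/2) = [0.05256·7.711/0.1264 + 3.79]·(873·2.113²/2) = [3.207 + 3.79]·1949 = 1.364e+04 Pa.
ΔP = 1.364e+04 Pa = 13.64 kPa.

ΔP ≈ 13.64 kPa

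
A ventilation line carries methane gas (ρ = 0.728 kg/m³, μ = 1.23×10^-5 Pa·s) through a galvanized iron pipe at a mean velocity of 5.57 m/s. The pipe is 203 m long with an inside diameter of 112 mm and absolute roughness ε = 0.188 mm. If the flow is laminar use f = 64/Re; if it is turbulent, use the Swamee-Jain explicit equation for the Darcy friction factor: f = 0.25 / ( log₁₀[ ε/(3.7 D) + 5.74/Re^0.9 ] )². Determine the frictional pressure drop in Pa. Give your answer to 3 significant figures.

Reynolds number Re = ρVD/μ = 0.728 · 5.57 · 0.112 / 1.23e-05 = 3.692e+04.
Re > 4000 → turbulent. Relative roughness ε/D = 0.000188/0.112 = 0.00168. Swamee-Jain: f = 0.25/(log₁₀[0.00168/3.7 + 5.74/3.692e+04^0.9])² = 0.25/(log₁₀[0.000454 + 0.000445])² = 0.25/(-3.046)² = 0.02694.
Darcy-Weisbach: ΔP = f(L/D)(ρV²/2) = 0.02694·(203/0.112)·(0.728·5.57²/2) = 0.02694·1812·11.29 = 551.4 Pa.

ΔP ≈ 551 Pa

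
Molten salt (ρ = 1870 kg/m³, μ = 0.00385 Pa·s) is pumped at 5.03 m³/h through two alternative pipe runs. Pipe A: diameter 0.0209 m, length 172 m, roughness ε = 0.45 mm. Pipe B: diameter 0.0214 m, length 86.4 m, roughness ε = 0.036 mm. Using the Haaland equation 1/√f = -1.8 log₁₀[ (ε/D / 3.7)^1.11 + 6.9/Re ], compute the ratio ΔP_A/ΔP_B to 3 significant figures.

ΔP_A/ΔP_B ≈ 4.37

Pipe A: V = Q/A = 0.001397/0.0003431 = 4.073 m/s; Re = 4.134e+04; ε/D = 0.0215; Haaland → f = 0.05102; ΔP_A = f(L/D)(ρV²/2) = 6.512e+06 Pa.
Pipe B: V = Q/A = 0.001397/0.0003597 = 3.885 m/s; Re = 4.038e+04; ε/D = 0.00168; Haaland → f = 0.02613; ΔP_B = f(L/D)(ρV²/2) = 1.489e+06 Pa.
ΔP_A/ΔP_B = 6.512e+06/1.489e+06 = 4.37.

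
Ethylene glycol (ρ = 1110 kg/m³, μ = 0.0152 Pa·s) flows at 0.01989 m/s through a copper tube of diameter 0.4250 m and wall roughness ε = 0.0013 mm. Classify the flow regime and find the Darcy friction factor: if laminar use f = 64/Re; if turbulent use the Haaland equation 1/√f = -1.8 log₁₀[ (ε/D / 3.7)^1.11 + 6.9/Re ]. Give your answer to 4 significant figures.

Re = ρVD/μ = 1110·0.01989·0.425/0.0152 = 617.3.
Re < 2300 → laminar, so f = 64/Re = 0.1037 (roughness is irrelevant in laminar flow).

f ≈ 0.1037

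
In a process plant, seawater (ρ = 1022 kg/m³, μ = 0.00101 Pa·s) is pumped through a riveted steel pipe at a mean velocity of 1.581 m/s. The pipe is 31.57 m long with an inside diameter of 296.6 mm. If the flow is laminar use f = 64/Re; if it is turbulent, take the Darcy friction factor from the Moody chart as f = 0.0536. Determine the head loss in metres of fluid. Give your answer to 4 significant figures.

Reynolds number Re = ρVD/μ = 1022 · 1.581 · 0.2966 / 0.00101 = 4.745e+05.
Re > 4000 → turbulent; use the Moody-chart value f = 0.0536.
Darcy-Weisbach: ΔP = f(L/D)(ρV²/2) = 0.0536·(31.57/0.2966)·(1022·1.581²/2) = 0.0536·106.4·1277 = 7287 Pa.
Head loss h_f = ΔP/(ρg) = 7287/(1022·9.81) = 0.7268 m.

h_f ≈ 0.7268 m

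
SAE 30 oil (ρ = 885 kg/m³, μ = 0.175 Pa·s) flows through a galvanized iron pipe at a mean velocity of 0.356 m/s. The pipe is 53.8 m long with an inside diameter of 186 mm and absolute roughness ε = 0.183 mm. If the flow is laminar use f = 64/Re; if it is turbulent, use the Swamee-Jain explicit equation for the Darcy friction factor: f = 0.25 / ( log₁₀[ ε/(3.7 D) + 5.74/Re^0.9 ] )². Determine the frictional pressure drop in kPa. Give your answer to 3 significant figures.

Reynolds number Re = ρVD/μ = 885 · 0.356 · 0.186 / 0.175 = 334.9.
Re < 2300 → laminar flow, so f = 64/Re = 64/334.9 = 0.1911 (the turbulent correlation is not needed).
Darcy-Weisbach: ΔP = f(L/D)(ρV²/2) = 0.1911·(53.8/0.186)·(885·0.356²/2) = 0.1911·289.2·56.08 = 3100 Pa.
ΔP = 3100 Pa = 3.10 kPa.

ΔP ≈ 3.10 kPa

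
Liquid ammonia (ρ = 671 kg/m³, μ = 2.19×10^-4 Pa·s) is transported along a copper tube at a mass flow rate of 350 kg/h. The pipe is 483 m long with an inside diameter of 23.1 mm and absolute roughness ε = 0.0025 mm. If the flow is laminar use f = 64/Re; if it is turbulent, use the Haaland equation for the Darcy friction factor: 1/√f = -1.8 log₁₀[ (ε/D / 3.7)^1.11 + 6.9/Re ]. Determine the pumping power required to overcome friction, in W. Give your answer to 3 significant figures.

ṁ = 350 kg/h = 350/3600 = 0.09722 kg/s.
A = πD²/4 = π(0.0231)²/4 = 0.0004191 m²; mean velocity V = ṁ/(ρA) = 0.09722/(671 · 0.0004191) = 0.3457 m/s.
Reynolds number Re = ρVD/μ = 671 · 0.3457 · 0.0231 / 0.000219 = 2.447e+04.
Re > 4000 → turbulent. Relative roughness ε/D = 2.5e-06/0.0231 = 0.000108. Haaland: 1/√f = -1.8 log₁₀[(0.000108/3.7)^1.11 + 6.9/2.447e+04] = -1.8 log₁₀[9.28e-06 + 0.000282] = 6.364, so f = 0.02469.
Darcy-Weisbach: ΔP = f(L/D)(ρV²/2) = 0.02469·(483/0.0231)·(671·0.3457²/2) = 0.02469·2.091e+04·40.1 = 2.07e+04 Pa.
Q = ṁ/ρ = 0.09722/671 = 0.0001449 m³/s.
Pumping power P = QΔP = 0.0001449·2.07e+04 = 2.999 W = 3.00 W.

P ≈ 3.00 W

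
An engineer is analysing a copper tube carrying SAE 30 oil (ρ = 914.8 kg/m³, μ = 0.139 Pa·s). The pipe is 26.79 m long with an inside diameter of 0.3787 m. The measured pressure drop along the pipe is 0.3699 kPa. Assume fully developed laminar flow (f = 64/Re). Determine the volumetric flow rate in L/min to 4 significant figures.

For laminar flow, f = 64/Re with Re = ρVD/μ, so Darcy-Weisbach reduces to ΔP = 32μLV/D². Solving for V: V = ΔP·D²/(32μL) = 369.9·(0.3787)²/(32·0.139·26.79) = 0.4452 m/s.
Check: Re = ρVD/μ = 914.8·0.4452·0.3787/0.139 = 1110 < 2300, so the laminar assumption holds.
Q = V·A = 0.4452·(π/4·0.3787²) = 0.05014 m³/s = 3009 L/min.

Q ≈ 3009 L/min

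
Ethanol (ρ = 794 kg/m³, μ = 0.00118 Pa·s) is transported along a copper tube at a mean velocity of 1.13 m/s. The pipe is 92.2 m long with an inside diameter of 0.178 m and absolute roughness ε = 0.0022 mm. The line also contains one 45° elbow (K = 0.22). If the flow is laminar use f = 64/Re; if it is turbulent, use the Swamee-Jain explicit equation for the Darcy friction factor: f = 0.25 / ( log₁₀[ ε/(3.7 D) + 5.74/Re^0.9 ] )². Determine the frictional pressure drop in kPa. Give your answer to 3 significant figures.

ΔP ≈ 4.54 kPa

Reynolds number Re = ρVD/μ = 794 · 1.13 · 0.178 / 0.00118 = 1.353e+05.
Re > 4000 → turbulent. Relative roughness ε/D = 2.2e-06/0.178 = 1.24e-05. Swamee-Jain: f = 0.25/(log₁₀[1.24e-05/3.7 + 5.74/1.353e+05^0.9])² = 0.25/(log₁₀[3.34e-06 + 0.000138])² = 0.25/(-3.849)² = 0.01687.
Total minor-loss coefficient ΣK = 1·0.22 = 0.22.
ΔP = [f·L/D + ΣK]·(ρV²/2) = [0.01687·92.2/0.178 + 0.22]·(794·1.13²/2) = [8.741 + 0.22]·506.9 = 4543 Pa.
ΔP = 4543 Pa = 4.54 kPa.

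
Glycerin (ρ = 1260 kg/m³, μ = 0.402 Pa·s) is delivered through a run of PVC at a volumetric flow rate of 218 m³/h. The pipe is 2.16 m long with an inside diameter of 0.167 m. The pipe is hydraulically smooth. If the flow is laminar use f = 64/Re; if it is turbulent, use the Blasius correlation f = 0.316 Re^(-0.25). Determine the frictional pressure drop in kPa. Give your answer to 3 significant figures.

ΔP ≈ 2.75 kPa

Q = 218 m³/h = 218/3600 = 0.06056 m³/s.
Cross-sectional area A = πD²/4 = π(0.167)²/4 = 0.0219 m²; mean velocity V = Q/A = 0.06056/0.0219 = 2.765 m/s.
Reynolds number Re = ρVD/μ = 1260 · 2.765 · 0.167 / 0.402 = 1447.
Re < 2300 → laminar flow, so f = 64/Re = 64/1447 = 0.04423 (the turbulent correlation is not needed).
Darcy-Weisbach: ΔP = f(L/D)(ρV²/2) = 0.04423·(2.16/0.167)·(1260·2.765²/2) = 0.04423·12.93·4815 = 2754 Pa.
ΔP = 2754 Pa = 2.75 kPa.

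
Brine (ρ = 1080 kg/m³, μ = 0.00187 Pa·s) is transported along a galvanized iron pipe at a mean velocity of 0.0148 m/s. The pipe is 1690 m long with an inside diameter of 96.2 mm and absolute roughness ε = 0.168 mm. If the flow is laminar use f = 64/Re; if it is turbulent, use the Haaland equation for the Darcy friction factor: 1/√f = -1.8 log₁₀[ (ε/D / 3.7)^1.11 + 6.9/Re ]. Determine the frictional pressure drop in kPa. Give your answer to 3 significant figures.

Reynolds number Re = ρVD/μ = 1080 · 0.0148 · 0.0962 / 0.00187 = 822.3.
Re < 2300 → laminar flow, so f = 64/Re = 64/822.3 = 0.07783 (the turbulent correlation is not needed).
Darcy-Weisbach: ΔP = f(L/D)(ρV²/2) = 0.07783·(1690/0.0962)·(1080·0.0148²/2) = 0.07783·1.757e+04·0.1183 = 161.7 Pa.
ΔP = 161.7 Pa = 0.162 kPa.

ΔP ≈ 0.162 kPa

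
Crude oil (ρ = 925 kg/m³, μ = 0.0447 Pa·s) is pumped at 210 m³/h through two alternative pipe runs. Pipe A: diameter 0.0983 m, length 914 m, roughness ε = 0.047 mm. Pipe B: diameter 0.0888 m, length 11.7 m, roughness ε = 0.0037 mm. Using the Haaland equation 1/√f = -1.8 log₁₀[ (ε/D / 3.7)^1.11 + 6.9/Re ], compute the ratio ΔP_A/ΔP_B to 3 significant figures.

Pipe A: V = Q/A = 0.05833/0.007589 = 7.686 m/s; Re = 1.564e+04; ε/D = 0.000478; Haaland → f = 0.02817; ΔP_A = f(L/D)(ρV²/2) = 7.156e+06 Pa.
Pipe B: V = Q/A = 0.05833/0.006193 = 9.419 m/s; Re = 1.731e+04; ε/D = 4.17e-05; Haaland → f = 0.02676; ΔP_B = f(L/D)(ρV²/2) = 1.447e+05 Pa.
ΔP_A/ΔP_B = 7.156e+06/1.447e+05 = 49.5.

ΔP_A/ΔP_B ≈ 49.5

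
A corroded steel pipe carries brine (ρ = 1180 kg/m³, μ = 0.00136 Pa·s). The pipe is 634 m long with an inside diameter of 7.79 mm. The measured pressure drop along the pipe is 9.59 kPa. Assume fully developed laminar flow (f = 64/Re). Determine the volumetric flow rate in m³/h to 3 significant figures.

For laminar flow, f = 64/Re with Re = ρVD/μ, so Darcy-Weisbach reduces to ΔP = 32μLV/D². Solving for V: V = ΔP·D²/(32μL) = 9590·(0.00779)²/(32·0.00136·634) = 0.02109 m/s.
Check: Re = ρVD/μ = 1180·0.02109·0.00779/0.00136 = 142.6 < 2300, so the laminar assumption holds.
Q = V·A = 0.02109·(π/4·0.00779²) = 1.005e-06 m³/s = 0.00362 m³/h.

Q ≈ 0.00362 m³/h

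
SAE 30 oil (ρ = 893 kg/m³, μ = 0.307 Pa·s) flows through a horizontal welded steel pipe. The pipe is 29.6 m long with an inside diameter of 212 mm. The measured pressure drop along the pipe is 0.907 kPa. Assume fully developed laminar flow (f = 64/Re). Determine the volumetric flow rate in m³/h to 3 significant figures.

For laminar flow, f = 64/Re with Re = ρVD/μ, so Darcy-Weisbach reduces to ΔP = 32μLV/D². Solving for V: V = ΔP·D²/(32μL) = 907·(0.212)²/(32·0.307·29.6) = 0.1402 m/s.
Check: Re = ρVD/μ = 893·0.1402·0.212/0.307 = 86.45 < 2300, so the laminar assumption holds.
Q = V·A = 0.1402·(π/4·0.212²) = 0.004948 m³/s = 17.8 m³/h.

Q ≈ 17.8 m³/h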